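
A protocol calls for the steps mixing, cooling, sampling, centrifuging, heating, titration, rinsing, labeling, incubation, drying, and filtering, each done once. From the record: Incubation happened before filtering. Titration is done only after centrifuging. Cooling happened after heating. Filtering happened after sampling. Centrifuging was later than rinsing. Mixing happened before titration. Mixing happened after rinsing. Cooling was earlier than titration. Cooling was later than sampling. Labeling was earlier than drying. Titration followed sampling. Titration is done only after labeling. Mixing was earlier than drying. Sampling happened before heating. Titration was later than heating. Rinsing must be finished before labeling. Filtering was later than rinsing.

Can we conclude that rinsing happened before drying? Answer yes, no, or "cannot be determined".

yes

Chain the constraints: rinsing → mixing → drying. Each link is directly stated, so rinsing comes before drying.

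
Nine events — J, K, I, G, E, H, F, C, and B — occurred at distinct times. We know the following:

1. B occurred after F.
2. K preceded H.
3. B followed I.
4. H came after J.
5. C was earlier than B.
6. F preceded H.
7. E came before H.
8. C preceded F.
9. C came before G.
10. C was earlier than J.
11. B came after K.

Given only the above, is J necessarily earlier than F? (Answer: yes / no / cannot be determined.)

No chain of stated constraints runs from J to F, and none runs from F to J either.
So the relative order of J and F is not fixed by the given facts.

cannot be determined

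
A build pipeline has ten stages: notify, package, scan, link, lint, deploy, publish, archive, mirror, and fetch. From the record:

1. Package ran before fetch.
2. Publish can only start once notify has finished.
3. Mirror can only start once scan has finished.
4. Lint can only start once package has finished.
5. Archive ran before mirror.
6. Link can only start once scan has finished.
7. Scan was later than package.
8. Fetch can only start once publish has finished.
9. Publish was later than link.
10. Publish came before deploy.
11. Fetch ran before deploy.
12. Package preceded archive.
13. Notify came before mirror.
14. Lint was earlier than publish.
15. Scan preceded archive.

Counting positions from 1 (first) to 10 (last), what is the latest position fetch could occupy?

Fetch must come before deploy — 1 stage forced after it.
Everything else can be placed before fetch in some valid order, so fetch can sit as late as position 10 − 1 = 9.

9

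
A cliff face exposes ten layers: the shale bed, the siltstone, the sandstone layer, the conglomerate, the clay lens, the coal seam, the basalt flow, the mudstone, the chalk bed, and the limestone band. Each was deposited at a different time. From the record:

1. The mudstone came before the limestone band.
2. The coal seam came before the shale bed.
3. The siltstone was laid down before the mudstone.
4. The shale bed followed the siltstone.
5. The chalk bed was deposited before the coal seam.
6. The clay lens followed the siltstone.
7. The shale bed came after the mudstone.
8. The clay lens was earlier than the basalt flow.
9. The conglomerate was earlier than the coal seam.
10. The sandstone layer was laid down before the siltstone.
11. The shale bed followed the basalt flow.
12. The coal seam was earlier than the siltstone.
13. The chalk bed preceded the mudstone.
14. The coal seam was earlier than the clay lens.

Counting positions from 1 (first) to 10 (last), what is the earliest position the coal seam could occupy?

3

The chalk bed and the conglomerate must both come before the coal seam — 2 forced predecessors.
Nothing else is forced ahead of the coal seam, so its earliest slot is position 2 + 1 = 3.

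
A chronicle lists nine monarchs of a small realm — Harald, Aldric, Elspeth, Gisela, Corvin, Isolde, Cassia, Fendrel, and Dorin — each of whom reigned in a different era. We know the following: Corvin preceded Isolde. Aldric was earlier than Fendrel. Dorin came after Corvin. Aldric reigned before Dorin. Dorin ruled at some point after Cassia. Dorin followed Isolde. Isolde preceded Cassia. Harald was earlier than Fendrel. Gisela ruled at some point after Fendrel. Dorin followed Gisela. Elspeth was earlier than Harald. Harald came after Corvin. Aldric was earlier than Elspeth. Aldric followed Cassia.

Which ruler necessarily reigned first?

Corvin

Corvin has a chain of constraints placing them before every other ruler, so Corvin must be first.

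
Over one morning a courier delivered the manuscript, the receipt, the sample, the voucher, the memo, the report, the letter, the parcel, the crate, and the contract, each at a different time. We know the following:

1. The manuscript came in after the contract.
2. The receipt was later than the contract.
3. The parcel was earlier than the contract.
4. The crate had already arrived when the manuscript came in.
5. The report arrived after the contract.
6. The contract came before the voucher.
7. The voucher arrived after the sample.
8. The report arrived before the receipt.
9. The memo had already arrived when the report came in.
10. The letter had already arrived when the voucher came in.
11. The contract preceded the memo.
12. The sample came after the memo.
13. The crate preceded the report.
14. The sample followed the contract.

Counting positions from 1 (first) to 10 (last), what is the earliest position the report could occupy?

The contract, the crate, the memo, and the parcel must all come before the report — 4 forced predecessors.
Nothing else is forced ahead of the report, so its earliest slot is position 4 + 1 = 5.

5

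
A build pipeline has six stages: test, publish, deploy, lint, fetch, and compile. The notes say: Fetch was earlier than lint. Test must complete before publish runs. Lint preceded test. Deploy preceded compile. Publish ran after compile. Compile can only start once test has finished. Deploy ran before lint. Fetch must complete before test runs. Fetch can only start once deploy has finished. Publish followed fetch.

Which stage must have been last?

publish

Every other stage has a chain of constraints placing it before publish, so publish is last.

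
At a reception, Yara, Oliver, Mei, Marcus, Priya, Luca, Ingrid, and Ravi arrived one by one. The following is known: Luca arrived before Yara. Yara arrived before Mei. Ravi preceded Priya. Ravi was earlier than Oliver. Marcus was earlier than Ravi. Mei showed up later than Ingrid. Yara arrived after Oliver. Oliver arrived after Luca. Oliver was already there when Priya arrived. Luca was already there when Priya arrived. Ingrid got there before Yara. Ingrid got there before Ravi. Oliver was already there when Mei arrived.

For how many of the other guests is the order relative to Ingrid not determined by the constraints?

Forced after Ingrid: Mei, Oliver, Priya, Ravi, and Yara.
That leaves Luca and Marcus with no forced order relative to Ingrid — 2.

2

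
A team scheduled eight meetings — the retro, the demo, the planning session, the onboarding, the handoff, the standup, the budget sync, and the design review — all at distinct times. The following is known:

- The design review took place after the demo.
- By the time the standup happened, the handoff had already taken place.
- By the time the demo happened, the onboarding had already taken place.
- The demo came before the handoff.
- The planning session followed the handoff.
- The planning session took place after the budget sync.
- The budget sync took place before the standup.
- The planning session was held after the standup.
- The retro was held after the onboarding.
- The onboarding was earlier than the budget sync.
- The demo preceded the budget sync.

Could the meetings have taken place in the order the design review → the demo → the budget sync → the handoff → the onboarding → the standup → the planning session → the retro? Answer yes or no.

no

The constraints require the onboarding before the demo, but in the proposed sequence the demo appears ahead of the onboarding. That one violation is enough.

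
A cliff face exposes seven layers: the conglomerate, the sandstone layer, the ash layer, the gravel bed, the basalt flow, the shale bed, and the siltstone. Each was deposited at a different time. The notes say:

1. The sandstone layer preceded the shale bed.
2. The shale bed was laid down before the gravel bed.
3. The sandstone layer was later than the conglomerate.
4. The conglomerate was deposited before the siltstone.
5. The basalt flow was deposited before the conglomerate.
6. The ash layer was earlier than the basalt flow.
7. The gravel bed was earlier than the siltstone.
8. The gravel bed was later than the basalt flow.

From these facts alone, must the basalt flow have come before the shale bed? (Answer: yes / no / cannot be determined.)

yes

Chain the constraints: the basalt flow → the conglomerate → the sandstone layer → the shale bed. Each link is directly stated, so the basalt flow comes before the shale bed.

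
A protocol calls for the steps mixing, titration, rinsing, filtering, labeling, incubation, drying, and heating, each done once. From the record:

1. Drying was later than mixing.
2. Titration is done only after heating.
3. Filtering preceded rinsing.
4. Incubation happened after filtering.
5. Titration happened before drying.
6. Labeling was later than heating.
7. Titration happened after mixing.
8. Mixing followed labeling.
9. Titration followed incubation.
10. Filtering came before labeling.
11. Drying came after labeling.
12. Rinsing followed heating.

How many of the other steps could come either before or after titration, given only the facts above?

Forced before titration: filtering, heating, incubation, labeling, and mixing; forced after titration: drying.
That leaves rinsing with no forced order relative to titration — 1.

1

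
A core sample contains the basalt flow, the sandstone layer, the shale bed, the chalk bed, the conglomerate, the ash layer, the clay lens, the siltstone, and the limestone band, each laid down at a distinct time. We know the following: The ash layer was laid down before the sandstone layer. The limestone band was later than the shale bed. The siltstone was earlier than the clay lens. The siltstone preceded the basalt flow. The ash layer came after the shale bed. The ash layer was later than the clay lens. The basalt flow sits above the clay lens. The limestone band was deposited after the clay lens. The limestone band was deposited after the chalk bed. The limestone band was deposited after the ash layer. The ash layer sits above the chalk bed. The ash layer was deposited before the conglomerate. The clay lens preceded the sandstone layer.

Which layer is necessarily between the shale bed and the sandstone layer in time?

Tracing the constraints gives the shale bed → the ash layer → the sandstone layer, so the ash layer sits after the shale bed and before the sandstone layer.
No other layer is forced both after the shale bed and before the sandstone layer.

the ash layer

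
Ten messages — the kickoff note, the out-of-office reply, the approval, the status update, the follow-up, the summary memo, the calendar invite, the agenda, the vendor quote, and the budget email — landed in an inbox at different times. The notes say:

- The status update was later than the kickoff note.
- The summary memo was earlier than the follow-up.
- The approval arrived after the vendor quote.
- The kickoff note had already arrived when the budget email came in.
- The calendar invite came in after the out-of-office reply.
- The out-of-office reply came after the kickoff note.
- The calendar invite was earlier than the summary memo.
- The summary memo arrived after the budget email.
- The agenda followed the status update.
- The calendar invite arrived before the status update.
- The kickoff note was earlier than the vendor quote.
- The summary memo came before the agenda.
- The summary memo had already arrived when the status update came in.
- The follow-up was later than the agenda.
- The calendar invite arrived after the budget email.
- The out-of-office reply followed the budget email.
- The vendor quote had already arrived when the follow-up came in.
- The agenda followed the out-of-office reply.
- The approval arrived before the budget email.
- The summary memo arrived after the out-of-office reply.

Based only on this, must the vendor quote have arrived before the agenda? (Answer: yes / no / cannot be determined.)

Chain the constraints: the vendor quote → the approval → the budget email → the out-of-office reply → the agenda. Each link is directly stated, so the vendor quote comes before the agenda.

yes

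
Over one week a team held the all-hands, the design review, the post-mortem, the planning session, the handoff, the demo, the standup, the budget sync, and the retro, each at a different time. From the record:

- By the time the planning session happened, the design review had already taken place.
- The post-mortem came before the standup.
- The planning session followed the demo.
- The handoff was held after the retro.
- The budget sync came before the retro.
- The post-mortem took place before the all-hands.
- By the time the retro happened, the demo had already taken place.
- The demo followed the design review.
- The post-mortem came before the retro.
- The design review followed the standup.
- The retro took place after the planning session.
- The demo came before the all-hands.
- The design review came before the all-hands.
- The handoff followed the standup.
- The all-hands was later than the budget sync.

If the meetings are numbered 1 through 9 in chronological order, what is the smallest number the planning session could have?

The demo, the design review, the post-mortem, and the standup must all come before the planning session — 4 forced predecessors.
Nothing else is forced ahead of the planning session, so its earliest slot is position 4 + 1 = 5.

5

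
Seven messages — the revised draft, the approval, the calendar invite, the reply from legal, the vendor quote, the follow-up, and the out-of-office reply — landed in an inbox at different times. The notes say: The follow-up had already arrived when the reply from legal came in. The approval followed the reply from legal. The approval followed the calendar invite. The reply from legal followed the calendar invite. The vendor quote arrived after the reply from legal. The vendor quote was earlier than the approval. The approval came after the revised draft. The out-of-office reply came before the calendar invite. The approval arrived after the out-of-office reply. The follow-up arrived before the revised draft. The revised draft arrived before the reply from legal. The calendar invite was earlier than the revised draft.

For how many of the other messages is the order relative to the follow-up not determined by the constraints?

Forced after the follow-up: the approval, the reply from legal, the revised draft, and the vendor quote.
That leaves the calendar invite and the out-of-office reply with no forced order relative to the follow-up — 2.

2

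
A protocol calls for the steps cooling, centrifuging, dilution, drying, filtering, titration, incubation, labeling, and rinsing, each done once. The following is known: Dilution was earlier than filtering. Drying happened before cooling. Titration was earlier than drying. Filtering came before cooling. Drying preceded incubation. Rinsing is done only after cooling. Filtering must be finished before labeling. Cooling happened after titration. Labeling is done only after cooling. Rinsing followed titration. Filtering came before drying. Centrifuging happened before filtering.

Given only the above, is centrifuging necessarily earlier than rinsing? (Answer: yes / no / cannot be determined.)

Chain the constraints: centrifuging → filtering → cooling → rinsing. Each link is directly stated, so centrifuging comes before rinsing.

yes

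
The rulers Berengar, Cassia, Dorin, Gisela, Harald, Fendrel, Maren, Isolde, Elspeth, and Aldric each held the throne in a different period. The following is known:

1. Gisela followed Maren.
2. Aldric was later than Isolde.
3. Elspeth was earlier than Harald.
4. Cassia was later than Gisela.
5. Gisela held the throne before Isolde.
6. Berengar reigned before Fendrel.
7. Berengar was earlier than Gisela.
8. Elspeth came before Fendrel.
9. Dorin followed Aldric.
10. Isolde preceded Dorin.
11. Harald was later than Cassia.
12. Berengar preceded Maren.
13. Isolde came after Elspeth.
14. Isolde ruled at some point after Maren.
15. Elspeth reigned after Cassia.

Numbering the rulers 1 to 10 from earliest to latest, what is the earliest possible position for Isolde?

Berengar, Cassia, Elspeth, Gisela, and Maren must all come before Isolde — 5 forced predecessors.
Nothing else is forced ahead of Isolde, so their earliest slot is position 5 + 1 = 6.

6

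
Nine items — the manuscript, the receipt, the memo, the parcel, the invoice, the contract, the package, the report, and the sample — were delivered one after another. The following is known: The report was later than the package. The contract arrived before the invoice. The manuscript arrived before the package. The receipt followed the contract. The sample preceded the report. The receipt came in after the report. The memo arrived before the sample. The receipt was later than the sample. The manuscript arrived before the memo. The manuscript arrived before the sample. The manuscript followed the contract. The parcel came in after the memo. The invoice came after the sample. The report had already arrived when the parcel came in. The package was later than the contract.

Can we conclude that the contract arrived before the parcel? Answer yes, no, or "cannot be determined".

Chain the constraints: the contract → the manuscript → the memo → the parcel. Each link is directly stated, so the contract comes before the parcel.

yes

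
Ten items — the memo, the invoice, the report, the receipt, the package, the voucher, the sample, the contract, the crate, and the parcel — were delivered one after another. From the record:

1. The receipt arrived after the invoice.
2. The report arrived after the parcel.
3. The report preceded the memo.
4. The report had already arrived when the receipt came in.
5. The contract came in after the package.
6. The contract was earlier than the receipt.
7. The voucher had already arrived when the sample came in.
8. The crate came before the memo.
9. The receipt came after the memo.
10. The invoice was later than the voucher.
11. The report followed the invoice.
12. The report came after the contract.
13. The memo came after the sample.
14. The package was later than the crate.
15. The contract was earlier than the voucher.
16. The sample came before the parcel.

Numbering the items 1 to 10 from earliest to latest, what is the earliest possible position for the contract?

The crate and the package must both come before the contract — 2 forced predecessors.
Nothing else is forced ahead of the contract, so its earliest slot is position 2 + 1 = 3.

3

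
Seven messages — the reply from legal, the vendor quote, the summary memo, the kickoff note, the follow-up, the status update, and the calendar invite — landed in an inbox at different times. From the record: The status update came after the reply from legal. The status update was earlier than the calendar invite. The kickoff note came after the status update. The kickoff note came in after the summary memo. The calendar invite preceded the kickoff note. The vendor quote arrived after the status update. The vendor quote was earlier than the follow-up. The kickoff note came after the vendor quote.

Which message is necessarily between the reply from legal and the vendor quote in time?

the status update

Tracing the constraints gives the reply from legal → the status update → the vendor quote, so the status update sits after the reply from legal and before the vendor quote.
No other message is forced both after the reply from legal and before the vendor quote.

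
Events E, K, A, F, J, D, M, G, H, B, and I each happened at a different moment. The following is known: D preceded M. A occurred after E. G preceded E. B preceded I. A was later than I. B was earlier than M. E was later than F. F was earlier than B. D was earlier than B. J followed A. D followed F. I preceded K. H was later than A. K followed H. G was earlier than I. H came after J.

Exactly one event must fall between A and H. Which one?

Tracing the constraints gives A → J → H, so J sits after A and before H.
No other event is forced both after A and before H.

J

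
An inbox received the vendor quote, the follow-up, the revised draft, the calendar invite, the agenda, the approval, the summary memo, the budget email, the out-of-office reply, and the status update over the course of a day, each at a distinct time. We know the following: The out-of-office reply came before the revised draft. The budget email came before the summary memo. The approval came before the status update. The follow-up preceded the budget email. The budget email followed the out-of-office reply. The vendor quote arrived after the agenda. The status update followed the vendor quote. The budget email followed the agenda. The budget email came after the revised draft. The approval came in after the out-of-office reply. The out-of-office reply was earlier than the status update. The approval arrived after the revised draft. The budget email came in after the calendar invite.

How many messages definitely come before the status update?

5

Directly stated before the status update: the approval, the out-of-office reply, and the vendor quote.
The agenda reaches the status update via the agenda → the vendor quote → the status update.
The revised draft reaches the status update via the revised draft → the approval → the status update.
No chain forces the calendar invite (or any of the others) ahead of the status update.
That's the agenda, the approval, the out-of-office reply, the revised draft, and the vendor quote — 5 in all.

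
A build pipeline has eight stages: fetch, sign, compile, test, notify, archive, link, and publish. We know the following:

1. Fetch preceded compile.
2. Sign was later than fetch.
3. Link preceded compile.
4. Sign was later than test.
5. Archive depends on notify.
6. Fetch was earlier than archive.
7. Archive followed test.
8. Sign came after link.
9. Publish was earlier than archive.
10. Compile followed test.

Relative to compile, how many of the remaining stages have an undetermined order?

Forced before compile: fetch, link, and test.
That leaves archive, notify, publish, and sign with no forced order relative to compile — 4.

4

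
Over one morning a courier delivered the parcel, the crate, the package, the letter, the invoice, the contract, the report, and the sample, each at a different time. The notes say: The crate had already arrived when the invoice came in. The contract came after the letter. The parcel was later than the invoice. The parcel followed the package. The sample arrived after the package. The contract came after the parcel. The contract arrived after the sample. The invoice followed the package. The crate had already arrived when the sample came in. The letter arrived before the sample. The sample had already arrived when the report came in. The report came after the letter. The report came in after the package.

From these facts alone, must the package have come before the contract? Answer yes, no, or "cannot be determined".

Chain the constraints: the package → the parcel → the contract. Each link is directly stated, so the package comes before the contract.

yes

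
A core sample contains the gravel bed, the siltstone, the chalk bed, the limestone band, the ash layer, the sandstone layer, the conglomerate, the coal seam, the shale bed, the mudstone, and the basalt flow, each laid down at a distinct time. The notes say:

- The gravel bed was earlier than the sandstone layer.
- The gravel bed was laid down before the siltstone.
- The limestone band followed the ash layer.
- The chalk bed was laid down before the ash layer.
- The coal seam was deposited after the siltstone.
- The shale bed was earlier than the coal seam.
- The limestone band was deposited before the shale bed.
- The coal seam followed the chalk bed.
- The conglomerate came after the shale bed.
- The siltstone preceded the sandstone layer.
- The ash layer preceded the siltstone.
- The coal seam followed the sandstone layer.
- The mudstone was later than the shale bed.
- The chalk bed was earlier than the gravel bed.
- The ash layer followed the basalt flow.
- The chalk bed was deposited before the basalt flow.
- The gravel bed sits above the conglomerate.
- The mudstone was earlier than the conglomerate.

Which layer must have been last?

the coal seam

Every other layer has a chain of constraints placing it before the coal seam, so the coal seam is last.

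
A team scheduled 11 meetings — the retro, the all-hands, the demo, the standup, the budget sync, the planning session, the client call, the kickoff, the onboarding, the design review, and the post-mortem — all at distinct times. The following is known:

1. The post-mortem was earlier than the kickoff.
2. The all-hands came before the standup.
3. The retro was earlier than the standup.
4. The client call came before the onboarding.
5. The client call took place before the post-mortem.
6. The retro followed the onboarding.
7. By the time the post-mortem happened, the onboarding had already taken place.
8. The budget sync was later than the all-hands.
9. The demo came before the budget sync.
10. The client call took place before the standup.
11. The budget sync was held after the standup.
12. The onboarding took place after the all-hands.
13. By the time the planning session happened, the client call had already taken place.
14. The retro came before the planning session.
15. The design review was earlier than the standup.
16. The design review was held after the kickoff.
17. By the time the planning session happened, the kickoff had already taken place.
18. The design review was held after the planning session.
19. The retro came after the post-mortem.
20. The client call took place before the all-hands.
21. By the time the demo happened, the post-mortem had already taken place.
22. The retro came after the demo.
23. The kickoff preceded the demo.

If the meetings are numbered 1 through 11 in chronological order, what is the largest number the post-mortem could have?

4

The post-mortem must come before the budget sync, the demo, the design review, the kickoff, the planning session, the retro, and the standup — 7 meetings forced after it.
Everything else can be placed before the post-mortem in some valid order, so the post-mortem can sit as late as position 11 − 7 = 4.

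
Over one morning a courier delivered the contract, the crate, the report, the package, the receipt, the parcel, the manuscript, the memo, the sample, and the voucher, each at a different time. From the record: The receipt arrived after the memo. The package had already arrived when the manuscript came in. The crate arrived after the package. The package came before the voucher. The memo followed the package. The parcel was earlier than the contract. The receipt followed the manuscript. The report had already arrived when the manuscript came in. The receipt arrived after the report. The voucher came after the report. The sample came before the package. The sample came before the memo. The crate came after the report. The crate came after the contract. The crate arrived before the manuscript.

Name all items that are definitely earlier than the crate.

the contract, the package, the parcel, the report, the sample

Directly stated before the crate: the contract, the package, and the report.
The parcel reaches the crate via the parcel → the contract → the crate.
The sample reaches the crate via the sample → the package → the crate.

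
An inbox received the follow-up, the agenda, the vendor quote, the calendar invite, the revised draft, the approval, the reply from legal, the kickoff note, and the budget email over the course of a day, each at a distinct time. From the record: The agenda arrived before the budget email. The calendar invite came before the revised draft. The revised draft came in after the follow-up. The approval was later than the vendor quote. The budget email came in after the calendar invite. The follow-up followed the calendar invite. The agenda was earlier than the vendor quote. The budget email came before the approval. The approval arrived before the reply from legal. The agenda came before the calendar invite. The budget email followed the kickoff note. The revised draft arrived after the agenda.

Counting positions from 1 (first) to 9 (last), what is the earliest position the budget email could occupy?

The agenda, the calendar invite, and the kickoff note must all come before the budget email — 3 forced predecessors.
Nothing else is forced ahead of the budget email, so its earliest slot is position 3 + 1 = 4.

4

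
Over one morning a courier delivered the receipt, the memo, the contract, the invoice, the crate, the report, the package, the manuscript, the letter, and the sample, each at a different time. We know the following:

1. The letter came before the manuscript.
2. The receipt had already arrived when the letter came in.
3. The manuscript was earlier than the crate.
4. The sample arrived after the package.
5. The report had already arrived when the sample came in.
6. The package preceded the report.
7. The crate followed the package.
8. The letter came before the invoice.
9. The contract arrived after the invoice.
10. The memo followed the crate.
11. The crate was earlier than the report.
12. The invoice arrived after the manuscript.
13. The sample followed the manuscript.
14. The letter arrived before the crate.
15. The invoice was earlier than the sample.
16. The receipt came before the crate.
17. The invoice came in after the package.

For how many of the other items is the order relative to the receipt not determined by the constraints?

1

Forced after the receipt: the contract, the crate, the invoice, the letter, the manuscript, the memo, the report, and the sample.
That leaves the package with no forced order relative to the receipt — 1.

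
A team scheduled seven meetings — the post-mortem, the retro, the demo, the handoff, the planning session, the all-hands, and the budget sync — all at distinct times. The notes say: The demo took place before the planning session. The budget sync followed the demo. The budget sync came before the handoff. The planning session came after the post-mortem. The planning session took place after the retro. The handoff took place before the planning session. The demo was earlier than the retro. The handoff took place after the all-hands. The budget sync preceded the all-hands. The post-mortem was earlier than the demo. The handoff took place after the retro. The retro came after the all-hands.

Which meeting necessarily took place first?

the post-mortem

The post-mortem has a chain of constraints placing it before every other meeting, so the post-mortem must be first.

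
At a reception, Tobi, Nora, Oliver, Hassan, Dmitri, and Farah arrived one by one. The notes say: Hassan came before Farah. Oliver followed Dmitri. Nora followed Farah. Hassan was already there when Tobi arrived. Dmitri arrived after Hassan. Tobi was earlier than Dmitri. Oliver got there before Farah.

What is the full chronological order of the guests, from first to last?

The constraints fix every adjacent pair, so only one ordering works:
Hassan → Tobi → Dmitri → Oliver → Farah → Nora.

Hassan, Tobi, Dmitri, Oliver, Farah, Nora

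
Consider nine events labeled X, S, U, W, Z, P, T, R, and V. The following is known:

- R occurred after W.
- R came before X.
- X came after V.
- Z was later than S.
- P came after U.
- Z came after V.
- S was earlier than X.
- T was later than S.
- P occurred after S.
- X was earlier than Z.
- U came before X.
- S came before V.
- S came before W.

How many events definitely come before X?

5

Directly stated before X: R, S, U, and V.
W reaches X via W → R → X.
No chain forces T (or any of the others) ahead of X.
That's R, S, U, V, and W — 5 in all.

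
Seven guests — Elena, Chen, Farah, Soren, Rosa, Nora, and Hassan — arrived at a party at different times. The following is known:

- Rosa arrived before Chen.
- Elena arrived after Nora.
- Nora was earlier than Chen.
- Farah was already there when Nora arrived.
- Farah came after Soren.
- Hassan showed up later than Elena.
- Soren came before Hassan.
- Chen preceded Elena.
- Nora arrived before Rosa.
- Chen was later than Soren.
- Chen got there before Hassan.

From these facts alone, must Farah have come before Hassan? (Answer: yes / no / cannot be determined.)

yes

Chain the constraints: Farah → Nora → Elena → Hassan. Each link is directly stated, so Farah comes before Hassan.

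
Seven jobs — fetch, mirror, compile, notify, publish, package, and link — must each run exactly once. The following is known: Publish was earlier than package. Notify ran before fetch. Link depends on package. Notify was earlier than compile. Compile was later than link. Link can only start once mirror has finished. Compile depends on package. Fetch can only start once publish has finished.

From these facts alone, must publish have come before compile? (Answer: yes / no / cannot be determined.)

yes

Chain the constraints: publish → package → compile. Each link is directly stated, so publish comes before compile.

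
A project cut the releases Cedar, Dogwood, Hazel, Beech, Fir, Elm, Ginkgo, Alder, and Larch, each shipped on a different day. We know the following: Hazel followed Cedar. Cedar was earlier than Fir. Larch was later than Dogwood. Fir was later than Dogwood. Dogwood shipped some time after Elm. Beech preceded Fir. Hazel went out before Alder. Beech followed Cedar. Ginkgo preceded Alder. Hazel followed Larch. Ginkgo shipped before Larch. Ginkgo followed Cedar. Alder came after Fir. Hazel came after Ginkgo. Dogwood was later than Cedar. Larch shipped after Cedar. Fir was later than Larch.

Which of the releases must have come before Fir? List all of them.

Beech, Cedar, Dogwood, Elm, Ginkgo, Larch

Directly stated before Fir: Beech, Cedar, Dogwood, and Larch.
Elm reaches Fir via Elm → Dogwood → Fir.
Ginkgo reaches Fir via Ginkgo → Larch → Fir.
No chain forces Alder (or any of the others) ahead of Fir.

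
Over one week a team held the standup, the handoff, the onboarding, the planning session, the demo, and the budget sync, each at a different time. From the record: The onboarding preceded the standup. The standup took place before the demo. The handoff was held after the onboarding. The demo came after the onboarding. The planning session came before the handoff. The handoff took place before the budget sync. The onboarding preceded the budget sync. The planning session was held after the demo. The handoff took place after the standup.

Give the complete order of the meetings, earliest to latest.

The constraints fix every adjacent pair, so only one ordering works:
the onboarding → the standup → the demo → the planning session → the handoff → the budget sync.

the onboarding, the standup, the demo, the planning session, the handoff, the budget sync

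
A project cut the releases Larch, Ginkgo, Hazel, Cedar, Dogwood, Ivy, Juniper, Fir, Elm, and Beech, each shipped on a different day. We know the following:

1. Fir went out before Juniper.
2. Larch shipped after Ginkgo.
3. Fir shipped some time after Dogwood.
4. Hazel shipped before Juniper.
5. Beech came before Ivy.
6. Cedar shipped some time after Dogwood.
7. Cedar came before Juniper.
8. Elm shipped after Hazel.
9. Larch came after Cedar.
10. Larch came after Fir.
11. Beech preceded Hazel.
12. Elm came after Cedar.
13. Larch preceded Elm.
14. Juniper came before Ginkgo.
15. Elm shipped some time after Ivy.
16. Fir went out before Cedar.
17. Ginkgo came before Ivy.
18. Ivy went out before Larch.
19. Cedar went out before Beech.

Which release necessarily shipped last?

Elm

Every other release has a chain of constraints placing it before Elm, so Elm is last.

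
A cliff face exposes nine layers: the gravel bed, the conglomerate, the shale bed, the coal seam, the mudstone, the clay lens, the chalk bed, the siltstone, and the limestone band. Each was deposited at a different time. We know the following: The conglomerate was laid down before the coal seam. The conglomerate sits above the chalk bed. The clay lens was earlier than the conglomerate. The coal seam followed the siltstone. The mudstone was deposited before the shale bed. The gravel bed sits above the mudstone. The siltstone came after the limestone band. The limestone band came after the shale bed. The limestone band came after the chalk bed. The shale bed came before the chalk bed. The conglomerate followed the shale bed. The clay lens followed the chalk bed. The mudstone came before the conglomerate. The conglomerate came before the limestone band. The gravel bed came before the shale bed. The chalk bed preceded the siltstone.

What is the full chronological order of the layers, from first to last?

the mudstone, the gravel bed, the shale bed, the chalk bed, the clay lens, the conglomerate, the limestone band, the siltstone, the coal seam

The constraints fix every adjacent pair, so only one ordering works:
the mudstone → the gravel bed → the shale bed → the chalk bed → the clay lens → the conglomerate → the limestone band → the siltstone → the coal seam.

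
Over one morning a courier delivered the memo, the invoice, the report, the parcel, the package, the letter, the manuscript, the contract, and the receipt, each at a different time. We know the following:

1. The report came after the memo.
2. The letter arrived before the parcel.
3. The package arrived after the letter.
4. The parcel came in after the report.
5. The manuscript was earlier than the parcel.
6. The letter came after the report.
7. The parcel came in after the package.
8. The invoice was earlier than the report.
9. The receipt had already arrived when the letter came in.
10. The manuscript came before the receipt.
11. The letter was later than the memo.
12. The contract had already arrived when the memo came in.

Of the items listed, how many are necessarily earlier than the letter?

6

Directly stated before the letter: the memo, the receipt, and the report.
The contract reaches the letter via the contract → the memo → the letter.
The invoice reaches the letter via the invoice → the report → the letter.
The manuscript reaches the letter via the manuscript → the receipt → the letter.
No chain forces the parcel (or any of the others) ahead of the letter.
That's the contract, the invoice, the manuscript, the memo, the receipt, and the report — 6 in all.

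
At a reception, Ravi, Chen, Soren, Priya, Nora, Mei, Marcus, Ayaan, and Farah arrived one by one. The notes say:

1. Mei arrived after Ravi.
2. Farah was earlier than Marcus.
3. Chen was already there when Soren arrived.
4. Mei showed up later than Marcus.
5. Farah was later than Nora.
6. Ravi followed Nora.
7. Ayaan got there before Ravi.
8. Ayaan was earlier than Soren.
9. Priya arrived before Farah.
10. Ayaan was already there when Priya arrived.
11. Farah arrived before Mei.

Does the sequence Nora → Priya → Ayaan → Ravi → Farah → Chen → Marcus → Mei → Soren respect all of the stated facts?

The constraints require Ayaan before Priya, but in the proposed sequence Priya appears ahead of Ayaan. That one violation is enough.

no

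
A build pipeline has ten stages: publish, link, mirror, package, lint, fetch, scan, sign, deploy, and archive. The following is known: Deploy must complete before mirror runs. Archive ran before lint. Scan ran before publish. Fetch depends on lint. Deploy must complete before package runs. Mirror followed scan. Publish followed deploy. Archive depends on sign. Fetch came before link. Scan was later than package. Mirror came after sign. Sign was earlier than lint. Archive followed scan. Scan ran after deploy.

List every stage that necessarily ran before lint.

Directly stated before lint: archive and sign.
Deploy reaches lint via deploy → scan → archive → lint.
Package reaches lint via package → scan → archive → lint.
Scan reaches lint via scan → archive → lint.
No chain forces publish (or any of the others) ahead of lint.

archive, deploy, package, scan, sign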